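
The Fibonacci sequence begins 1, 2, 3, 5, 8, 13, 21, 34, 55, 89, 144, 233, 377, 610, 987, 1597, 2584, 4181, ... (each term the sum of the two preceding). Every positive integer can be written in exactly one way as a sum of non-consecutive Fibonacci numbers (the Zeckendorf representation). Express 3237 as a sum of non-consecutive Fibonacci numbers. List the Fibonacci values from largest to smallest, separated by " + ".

2584 + 610 + 34 + 8 + 1

Greedy algorithm:
subtract 2584 from 3237: 653 remains
subtract 610 from 653: 43 remains
subtract 34 from 43: 9 remains
subtract 8 from 9: 1 remains
subtract 1 from 1: 0 remains
So 3237 = 2584 + 610 + 34 + 8 + 1, with no two terms consecutive in the sequence.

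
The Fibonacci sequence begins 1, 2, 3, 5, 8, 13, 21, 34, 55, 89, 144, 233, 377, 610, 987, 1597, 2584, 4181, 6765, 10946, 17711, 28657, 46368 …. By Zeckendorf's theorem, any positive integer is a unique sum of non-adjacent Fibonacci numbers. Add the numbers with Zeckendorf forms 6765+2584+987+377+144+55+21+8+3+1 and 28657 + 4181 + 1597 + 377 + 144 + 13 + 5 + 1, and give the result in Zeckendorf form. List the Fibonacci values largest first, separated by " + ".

28657 + 10946 + 4181 + 1597 + 377 + 144 + 13 + 5

The two numbers are 10945 and 34975, so their sum is 45920.
Repeatedly subtract the largest Fibonacci number that fits:
28657 ≤ 45920 < 46368, so take 28657; remainder 17263
10946 ≤ 17263 < 17711, so take 10946; remainder 6317
4181 ≤ 6317 < 6765, so take 4181; remainder 2136
1597 ≤ 2136 < 2584, so take 1597; remainder 539
377 ≤ 539 < 610, so take 377; remainder 162
144 ≤ 162 < 233, so take 144; remainder 18
13 ≤ 18 < 21, so take 13; remainder 5
5 ≤ 5 < 8, so take 5; remainder 0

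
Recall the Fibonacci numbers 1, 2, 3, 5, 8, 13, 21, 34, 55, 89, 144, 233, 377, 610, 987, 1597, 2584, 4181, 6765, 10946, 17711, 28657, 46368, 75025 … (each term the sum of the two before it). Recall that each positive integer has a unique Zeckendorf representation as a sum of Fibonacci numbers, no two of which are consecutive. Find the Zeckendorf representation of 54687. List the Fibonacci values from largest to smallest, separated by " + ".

46368 + 6765 + 987 + 377 + 144 + 34 + 8 + 3 + 1

46368 ≤ 54687 < 75025, so take 46368; remainder 8319
6765 ≤ 8319 < 10946, so take 6765; remainder 1554
987 ≤ 1554 < 1597, so take 987; remainder 567
377 ≤ 567 < 610, so take 377; remainder 190
144 ≤ 190 < 233, so take 144; remainder 46
34 ≤ 46 < 55, so take 34; remainder 12
8 ≤ 12 < 13, so take 8; remainder 4
3 ≤ 4 < 5, so take 3; remainder 1
1 ≤ 1 < 2, so take 1; remainder 0
So 54687 = 46368 + 6765 + 987 + 377 + 144 + 34 + 8 + 3 + 1, with no two terms consecutive in the sequence.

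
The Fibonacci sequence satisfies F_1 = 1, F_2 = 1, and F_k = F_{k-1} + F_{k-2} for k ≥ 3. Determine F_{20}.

Iterating the recurrence up to F_{15} = 610 and F_{14} = 377:
F_{16} = F_{15} + F_{14} = 610 + 377 = 987
F_{17} = F_{16} + F_{15} = 987 + 610 = 1597
F_{18} = F_{17} + F_{16} = 1597 + 987 = 2584
F_{19} = F_{18} + F_{17} = 2584 + 1597 = 4181
F_{20} = F_{19} + F_{18} = 4181 + 2584 = 6765

6765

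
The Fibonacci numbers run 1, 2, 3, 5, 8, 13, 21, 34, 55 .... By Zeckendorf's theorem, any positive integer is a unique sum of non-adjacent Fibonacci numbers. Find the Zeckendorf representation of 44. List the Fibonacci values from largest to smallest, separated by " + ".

Greedily peel off the largest Fibonacci term at each step:
44: greatest Fibonacci not exceeding it is 34, leaving 10
10: greatest Fibonacci not exceeding it is 8, leaving 2
2: greatest Fibonacci not exceeding it is 2, leaving 0
So 44 = 34 + 8 + 2, with no two terms consecutive in the sequence.

34 + 8 + 2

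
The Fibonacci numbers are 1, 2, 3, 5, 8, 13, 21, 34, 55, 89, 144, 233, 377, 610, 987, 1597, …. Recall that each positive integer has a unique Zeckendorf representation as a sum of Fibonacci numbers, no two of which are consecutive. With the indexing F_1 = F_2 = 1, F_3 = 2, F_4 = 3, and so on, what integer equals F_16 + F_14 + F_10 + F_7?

F_16 + F_14 + F_10 + F_7 = 987 + 377 + 55 + 13 = 1432.

1432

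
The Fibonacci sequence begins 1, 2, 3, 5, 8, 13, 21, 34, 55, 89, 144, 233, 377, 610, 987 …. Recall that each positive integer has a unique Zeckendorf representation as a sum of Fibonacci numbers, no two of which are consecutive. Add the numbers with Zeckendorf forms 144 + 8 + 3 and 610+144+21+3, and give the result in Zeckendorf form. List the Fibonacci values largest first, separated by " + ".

610 + 233 + 89 + 1

The two numbers are 155 and 778, so their sum is 933.
933 − 610 = 323
323 − 233 = 90
90 − 89 = 1
1 − 1 = 0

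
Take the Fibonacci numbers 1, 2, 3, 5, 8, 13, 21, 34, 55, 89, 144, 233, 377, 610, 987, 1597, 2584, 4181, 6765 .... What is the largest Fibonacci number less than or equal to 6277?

4181

4181 ≤ 6277 < 6765, so the largest Fibonacci number not exceeding 6277 is 4181.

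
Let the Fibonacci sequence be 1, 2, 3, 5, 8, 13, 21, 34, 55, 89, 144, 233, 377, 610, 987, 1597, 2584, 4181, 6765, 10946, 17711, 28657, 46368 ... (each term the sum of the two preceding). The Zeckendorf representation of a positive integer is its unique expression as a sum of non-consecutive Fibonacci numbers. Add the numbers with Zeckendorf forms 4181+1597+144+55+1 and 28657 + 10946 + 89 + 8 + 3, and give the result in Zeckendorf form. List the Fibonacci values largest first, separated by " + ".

28657 + 10946 + 4181 + 1597 + 233 + 55 + 8 + 3 + 1

The two numbers are 5978 and 39703, so their sum is 45681.
Greedy algorithm:
28657 ≤ 45681 < 46368, so take 28657; remainder 17024
10946 ≤ 17024 < 17711, so take 10946; remainder 6078
4181 ≤ 6078 < 6765, so take 4181; remainder 1897
1597 ≤ 1897 < 2584, so take 1597; remainder 300
233 ≤ 300 < 377, so take 233; remainder 67
55 ≤ 67 < 89, so take 55; remainder 12
8 ≤ 12 < 13, so take 8; remainder 4
3 ≤ 4 < 5, so take 3; remainder 1
1 ≤ 1 < 2, so take 1; remainder 0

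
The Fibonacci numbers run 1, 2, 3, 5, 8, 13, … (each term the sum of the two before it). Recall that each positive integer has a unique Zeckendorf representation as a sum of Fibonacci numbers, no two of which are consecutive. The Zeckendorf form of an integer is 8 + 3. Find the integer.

11

8 + 3 = 11.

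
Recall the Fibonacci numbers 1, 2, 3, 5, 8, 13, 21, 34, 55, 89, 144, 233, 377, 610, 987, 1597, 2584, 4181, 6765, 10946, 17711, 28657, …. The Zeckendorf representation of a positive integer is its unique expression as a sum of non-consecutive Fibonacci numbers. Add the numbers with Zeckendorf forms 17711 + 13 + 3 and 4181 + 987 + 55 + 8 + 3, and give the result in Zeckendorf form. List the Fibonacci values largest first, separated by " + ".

17711 + 4181 + 987 + 55 + 21 + 5 + 1

The two numbers are 17727 and 5234, so their sum is 22961.
subtract 17711 from 22961: 5250 remains
subtract 4181 from 5250: 1069 remains
subtract 987 from 1069: 82 remains
subtract 55 from 82: 27 remains
subtract 21 from 27: 6 remains
subtract 5 from 6: 1 remains
subtract 1 from 1: 0 remains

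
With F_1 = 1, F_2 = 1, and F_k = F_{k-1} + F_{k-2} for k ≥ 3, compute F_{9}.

34

Iterating the recurrence up to F_{5} = 5 and F_{4} = 3:
F_{6} = F_{5} + F_{4} = 5 + 3 = 8
F_{7} = F_{6} + F_{5} = 8 + 5 = 13
F_{8} = F_{7} + F_{6} = 13 + 8 = 21
F_{9} = F_{8} + F_{7} = 21 + 13 = 34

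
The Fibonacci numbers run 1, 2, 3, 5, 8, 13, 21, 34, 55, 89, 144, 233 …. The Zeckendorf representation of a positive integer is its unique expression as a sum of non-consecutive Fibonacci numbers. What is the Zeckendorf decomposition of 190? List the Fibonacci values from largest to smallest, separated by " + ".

144 + 34 + 8 + 3 + 1

subtract 144 from 190: 46 remains
subtract 34 from 46: 12 remains
subtract 8 from 12: 4 remains
subtract 3 from 4: 1 remains
subtract 1 from 1: 0 remains
So 190 = 144 + 34 + 8 + 3 + 1, with no two terms consecutive in the sequence.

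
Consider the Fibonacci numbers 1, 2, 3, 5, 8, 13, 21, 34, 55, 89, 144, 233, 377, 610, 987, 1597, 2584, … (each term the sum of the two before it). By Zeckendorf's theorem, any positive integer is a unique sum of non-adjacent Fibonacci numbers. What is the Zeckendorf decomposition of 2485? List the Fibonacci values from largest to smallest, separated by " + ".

1597 ≤ 2485 < 2584, so take 1597; remainder 888
610 ≤ 888 < 987, so take 610; remainder 278
233 ≤ 278 < 377, so take 233; remainder 45
34 ≤ 45 < 55, so take 34; remainder 11
8 ≤ 11 < 13, so take 8; remainder 3
3 ≤ 3 < 5, so take 3; remainder 0
So 2485 = 1597 + 610 + 233 + 34 + 8 + 3, with no two terms consecutive in the sequence.

1597 + 610 + 233 + 34 + 8 + 3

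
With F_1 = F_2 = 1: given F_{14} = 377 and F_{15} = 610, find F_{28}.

By the doubling identity F_{2k} = F_k(2F_{k+1} − F_k): F_{28} = 377·(2·610 − 377) = 377·843 = 317811.

317811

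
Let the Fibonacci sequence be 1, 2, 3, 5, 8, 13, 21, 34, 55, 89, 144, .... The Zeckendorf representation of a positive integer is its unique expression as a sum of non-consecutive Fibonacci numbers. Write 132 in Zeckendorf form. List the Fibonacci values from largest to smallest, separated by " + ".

89 + 34 + 8 + 1

Greedy algorithm:
132: greatest Fibonacci not exceeding it is 89, leaving 43
43: greatest Fibonacci not exceeding it is 34, leaving 9
9: greatest Fibonacci not exceeding it is 8, leaving 1
1: greatest Fibonacci not exceeding it is 1, leaving 0
So 132 = 89 + 34 + 8 + 1, with no two terms consecutive in the sequence.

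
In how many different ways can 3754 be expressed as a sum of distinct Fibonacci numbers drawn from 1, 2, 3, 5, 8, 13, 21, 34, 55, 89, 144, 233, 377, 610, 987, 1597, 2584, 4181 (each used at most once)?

Each representation comes from the Zeckendorf form by replacing some F_k with F_{k−1} + F_{k−2} where possible.
3754 = 2584+987+144+34+5 = 2584+987+144+34+3+2 = 2584+987+144+21+13+5 = 2584+987+89+55+34+5 = 2584+610+377+144+34+5 = … (35 more), for 40 in all.

40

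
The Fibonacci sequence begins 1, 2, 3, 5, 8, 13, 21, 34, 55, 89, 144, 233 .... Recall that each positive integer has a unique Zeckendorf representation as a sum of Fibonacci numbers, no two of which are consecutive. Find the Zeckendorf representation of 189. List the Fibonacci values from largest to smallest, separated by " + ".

144 + 34 + 8 + 3

take 144 (≤ 189); 189 − 144 = 45
take 34 (≤ 45); 45 − 34 = 11
take 8 (≤ 11); 11 − 8 = 3
take 3 (≤ 3); 3 − 3 = 0
So 189 = 144 + 34 + 8 + 3, with no two terms consecutive in the sequence.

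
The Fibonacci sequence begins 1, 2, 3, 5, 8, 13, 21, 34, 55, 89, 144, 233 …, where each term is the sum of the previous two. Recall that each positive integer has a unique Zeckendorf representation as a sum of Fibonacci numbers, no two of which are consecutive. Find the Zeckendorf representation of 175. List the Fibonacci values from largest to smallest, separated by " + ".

144 + 21 + 8 + 2

175: greatest Fibonacci not exceeding it is 144, leaving 31
31: greatest Fibonacci not exceeding it is 21, leaving 10
10: greatest Fibonacci not exceeding it is 8, leaving 2
2: greatest Fibonacci not exceeding it is 2, leaving 0
So 175 = 144 + 21 + 8 + 2, with no two terms consecutive in the sequence.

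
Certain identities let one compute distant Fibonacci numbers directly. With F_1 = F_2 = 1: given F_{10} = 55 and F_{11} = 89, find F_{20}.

By the doubling identity F_{2k} = F_k(2F_{k+1} − F_k): F_{20} = 55·(2·89 − 55) = 55·123 = 6765.

6765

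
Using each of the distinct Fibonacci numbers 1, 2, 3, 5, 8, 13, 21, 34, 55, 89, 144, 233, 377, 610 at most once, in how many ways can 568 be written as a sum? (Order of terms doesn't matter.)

15

Each representation comes from the Zeckendorf form by replacing some F_k with F_{k−1} + F_{k−2} where possible.
568 = 377+144+34+13 = 377+144+34+8+5 = 377+89+55+34+13 = … (12 more), for 15 in all.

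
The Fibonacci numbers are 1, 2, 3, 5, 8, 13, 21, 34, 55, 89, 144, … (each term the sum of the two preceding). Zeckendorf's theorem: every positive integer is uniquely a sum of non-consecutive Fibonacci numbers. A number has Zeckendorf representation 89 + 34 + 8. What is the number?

131

89 + 34 + 8 = 131.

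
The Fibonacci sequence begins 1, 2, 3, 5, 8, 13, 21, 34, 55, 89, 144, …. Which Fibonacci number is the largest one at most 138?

89

89 ≤ 138 < 144, so the largest Fibonacci number not exceeding 138 is 89.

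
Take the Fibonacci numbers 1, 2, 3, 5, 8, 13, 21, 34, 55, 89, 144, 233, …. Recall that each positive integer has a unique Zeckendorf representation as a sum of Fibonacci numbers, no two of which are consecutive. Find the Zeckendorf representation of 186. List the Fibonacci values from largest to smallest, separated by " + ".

144 + 34 + 8

Greedily peel off the largest Fibonacci term at each step:
186: greatest Fibonacci not exceeding it is 144, leaving 42
42: greatest Fibonacci not exceeding it is 34, leaving 8
8: greatest Fibonacci not exceeding it is 8, leaving 0
So 186 = 144 + 34 + 8, with no two terms consecutive in the sequence.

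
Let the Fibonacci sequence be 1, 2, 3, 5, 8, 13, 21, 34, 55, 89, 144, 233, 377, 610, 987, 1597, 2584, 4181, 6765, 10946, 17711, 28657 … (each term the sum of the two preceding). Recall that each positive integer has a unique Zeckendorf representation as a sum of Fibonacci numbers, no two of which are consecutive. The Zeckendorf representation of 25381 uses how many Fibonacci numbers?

17711 ≤ 25381 < 28657, so take 17711; remainder 7670
6765 ≤ 7670 < 10946, so take 6765; remainder 905
610 ≤ 905 < 987, so take 610; remainder 295
233 ≤ 295 < 377, so take 233; remainder 62
55 ≤ 62 < 89, so take 55; remainder 7
5 ≤ 7 < 8, so take 5; remainder 2
2 ≤ 2 < 3, so take 2; remainder 0
25381 = 17711 + 6765 + 610 + 233 + 55 + 5 + 2, which has 7 terms.

7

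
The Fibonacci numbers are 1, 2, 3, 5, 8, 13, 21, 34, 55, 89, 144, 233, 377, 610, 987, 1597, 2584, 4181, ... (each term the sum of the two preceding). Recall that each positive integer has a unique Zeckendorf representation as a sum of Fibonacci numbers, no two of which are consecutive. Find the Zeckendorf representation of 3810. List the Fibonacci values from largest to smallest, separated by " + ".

2584 + 987 + 233 + 5 + 1

Greedy algorithm:
take 2584 (≤ 3810); 3810 − 2584 = 1226
take 987 (≤ 1226); 1226 − 987 = 239
take 233 (≤ 239); 239 − 233 = 6
take 5 (≤ 6); 6 − 5 = 1
take 1 (≤ 1); 1 − 1 = 0
So 3810 = 2584 + 987 + 233 + 5 + 1, with no two terms consecutive in the sequence.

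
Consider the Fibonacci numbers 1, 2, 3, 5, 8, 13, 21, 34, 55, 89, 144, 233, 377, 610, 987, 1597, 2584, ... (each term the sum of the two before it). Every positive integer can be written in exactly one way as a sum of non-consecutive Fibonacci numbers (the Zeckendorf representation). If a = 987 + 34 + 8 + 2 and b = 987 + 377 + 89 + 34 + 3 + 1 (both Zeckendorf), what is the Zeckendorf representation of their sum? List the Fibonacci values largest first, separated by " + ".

1597 + 610 + 233 + 55 + 21 + 5 + 1

The two numbers are 1031 and 1491, so their sum is 2522.
take 1597 (≤ 2522); 2522 − 1597 = 925
take 610 (≤ 925); 925 − 610 = 315
take 233 (≤ 315); 315 − 233 = 82
take 55 (≤ 82); 82 − 55 = 27
take 21 (≤ 27); 27 − 21 = 6
take 5 (≤ 6); 6 − 5 = 1
take 1 (≤ 1); 1 − 1 = 0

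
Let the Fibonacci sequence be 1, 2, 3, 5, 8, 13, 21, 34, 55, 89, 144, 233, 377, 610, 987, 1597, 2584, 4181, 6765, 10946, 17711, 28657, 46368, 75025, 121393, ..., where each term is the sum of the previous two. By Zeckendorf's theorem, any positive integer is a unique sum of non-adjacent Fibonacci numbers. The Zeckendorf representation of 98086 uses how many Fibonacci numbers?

8

take 75025 (≤ 98086); 98086 − 75025 = 23061
take 17711 (≤ 23061); 23061 − 17711 = 5350
take 4181 (≤ 5350); 5350 − 4181 = 1169
take 987 (≤ 1169); 1169 − 987 = 182
take 144 (≤ 182); 182 − 144 = 38
take 34 (≤ 38); 38 − 34 = 4
take 3 (≤ 4); 4 − 3 = 1
take 1 (≤ 1); 1 − 1 = 0
98086 = 75025 + 17711 + 4181 + 987 + 144 + 34 + 3 + 1, which has 8 terms.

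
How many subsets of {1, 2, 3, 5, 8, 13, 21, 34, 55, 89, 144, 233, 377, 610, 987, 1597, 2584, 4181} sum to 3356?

36

Starting from the Zeckendorf form and repeatedly splitting a term F_k into F_{k−1} + F_{k−2} (when neither is already used) reaches every representation.
3356 = 2584+610+144+13+5 = 2584+610+144+13+3+2 = 2584+610+89+55+13+5 = 2584+377+233+144+13+5 = 2584+610+144+8+5+3+2 = … (31 more), for 36 in all.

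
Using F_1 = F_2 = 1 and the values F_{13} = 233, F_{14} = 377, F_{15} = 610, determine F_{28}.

By the addition formula F_{m+n} = F_m F_{n+1} + F_{m−1} F_n with m=15, n=13: F_{28} = 610·377 + 377·233 = 229970 + 87841 = 317811.

317811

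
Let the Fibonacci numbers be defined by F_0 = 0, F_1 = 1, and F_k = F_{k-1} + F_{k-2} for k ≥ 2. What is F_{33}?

Iterating the recurrence up to F_{28} = 317811 and F_{27} = 196418:
F_{29} = F_{28} + F_{27} = 317811 + 196418 = 514229
F_{30} = F_{29} + F_{28} = 514229 + 317811 = 832040
F_{31} = F_{30} + F_{29} = 832040 + 514229 = 1346269
F_{32} = F_{31} + F_{30} = 1346269 + 832040 = 2178309
F_{33} = F_{32} + F_{31} = 2178309 + 1346269 = 3524578

3524578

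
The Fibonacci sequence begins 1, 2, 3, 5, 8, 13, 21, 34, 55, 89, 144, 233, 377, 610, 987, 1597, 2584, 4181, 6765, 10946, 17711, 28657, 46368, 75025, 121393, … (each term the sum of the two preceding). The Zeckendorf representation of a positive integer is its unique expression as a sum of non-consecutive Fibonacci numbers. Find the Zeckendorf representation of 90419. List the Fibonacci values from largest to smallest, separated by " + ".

75025 + 10946 + 4181 + 233 + 34

take 75025 (≤ 90419); 90419 − 75025 = 15394
take 10946 (≤ 15394); 15394 − 10946 = 4448
take 4181 (≤ 4448); 4448 − 4181 = 267
take 233 (≤ 267); 267 − 233 = 34
take 34 (≤ 34); 34 − 34 = 0
So 90419 = 75025 + 10946 + 4181 + 233 + 34, with no two terms consecutive in the sequence.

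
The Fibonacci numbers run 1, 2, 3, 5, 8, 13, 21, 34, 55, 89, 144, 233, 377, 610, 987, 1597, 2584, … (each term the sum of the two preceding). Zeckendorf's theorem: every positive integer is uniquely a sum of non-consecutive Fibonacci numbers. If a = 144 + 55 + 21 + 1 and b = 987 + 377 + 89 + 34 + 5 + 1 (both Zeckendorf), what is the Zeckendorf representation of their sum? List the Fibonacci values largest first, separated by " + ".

1597 + 89 + 21 + 5 + 2

The two numbers are 221 and 1493, so their sum is 1714.
Greedy algorithm:
1714: greatest Fibonacci not exceeding it is 1597, leaving 117
117: greatest Fibonacci not exceeding it is 89, leaving 28
28: greatest Fibonacci not exceeding it is 21, leaving 7
7: greatest Fibonacci not exceeding it is 5, leaving 2
2: greatest Fibonacci not exceeding it is 2, leaving 0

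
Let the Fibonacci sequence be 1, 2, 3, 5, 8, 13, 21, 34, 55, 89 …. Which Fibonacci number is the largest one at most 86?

55

55 ≤ 86 < 89, so the largest Fibonacci number not exceeding 86 is 55.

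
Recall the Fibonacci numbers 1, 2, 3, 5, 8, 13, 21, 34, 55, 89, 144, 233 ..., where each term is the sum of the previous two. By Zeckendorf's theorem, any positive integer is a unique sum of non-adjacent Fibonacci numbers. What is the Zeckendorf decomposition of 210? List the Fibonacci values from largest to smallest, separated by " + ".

Greedy algorithm:
subtract 144 from 210: 66 remains
subtract 55 from 66: 11 remains
subtract 8 from 11: 3 remains
subtract 3 from 3: 0 remains
So 210 = 144 + 55 + 8 + 3, with no two terms consecutive in the sequence.

144 + 55 + 8 + 3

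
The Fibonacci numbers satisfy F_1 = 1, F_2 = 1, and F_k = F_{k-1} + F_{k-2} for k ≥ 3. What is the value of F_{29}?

Iterating the recurrence up to F_{22} = 17711 and F_{21} = 10946:
F_{23} = F_{22} + F_{21} = 17711 + 10946 = 28657
F_{24} = F_{23} + F_{22} = 28657 + 17711 = 46368
F_{25} = F_{24} + F_{23} = 46368 + 28657 = 75025
F_{26} = F_{25} + F_{24} = 75025 + 46368 = 121393
F_{27} = F_{26} + F_{25} = 121393 + 75025 = 196418
F_{28} = F_{27} + F_{26} = 196418 + 121393 = 317811
F_{29} = F_{28} + F_{27} = 317811 + 196418 = 514229

514229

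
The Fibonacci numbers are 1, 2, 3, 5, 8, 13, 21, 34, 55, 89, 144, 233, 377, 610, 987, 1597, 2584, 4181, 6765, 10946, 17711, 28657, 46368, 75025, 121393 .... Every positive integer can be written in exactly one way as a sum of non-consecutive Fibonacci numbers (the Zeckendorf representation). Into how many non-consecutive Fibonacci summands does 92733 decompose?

10

Greedy algorithm:
75025 ≤ 92733 < 121393, so take 75025; remainder 17708
10946 ≤ 17708 < 17711, so take 10946; remainder 6762
4181 ≤ 6762 < 6765, so take 4181; remainder 2581
1597 ≤ 2581 < 2584, so take 1597; remainder 984
610 ≤ 984 < 987, so take 610; remainder 374
233 ≤ 374 < 377, so take 233; remainder 141
89 ≤ 141 < 144, so take 89; remainder 52
34 ≤ 52 < 55, so take 34; remainder 18
13 ≤ 18 < 21, so take 13; remainder 5
5 ≤ 5 < 8, so take 5; remainder 0
92733 = 75025 + 10946 + 4181 + 1597 + 610 + 233 + 89 + 34 + 13 + 5, which has 10 terms.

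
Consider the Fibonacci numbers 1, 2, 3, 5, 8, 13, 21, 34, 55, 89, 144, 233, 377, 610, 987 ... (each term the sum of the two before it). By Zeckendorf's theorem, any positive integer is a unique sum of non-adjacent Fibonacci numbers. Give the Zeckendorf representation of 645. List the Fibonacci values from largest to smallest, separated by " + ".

610 + 34 + 1

subtract 610 from 645: 35 remains
subtract 34 from 35: 1 remains
subtract 1 from 1: 0 remains
So 645 = 610 + 34 + 1, with no two terms consecutive in the sequence.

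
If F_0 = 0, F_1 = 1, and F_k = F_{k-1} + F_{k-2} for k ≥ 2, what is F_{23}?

28657

Iterating the recurrence up to F_{17} = 1597 and F_{16} = 987:
F_{18} = F_{17} + F_{16} = 1597 + 987 = 2584
F_{19} = F_{18} + F_{17} = 2584 + 1597 = 4181
F_{20} = F_{19} + F_{18} = 4181 + 2584 = 6765
F_{21} = F_{20} + F_{19} = 6765 + 4181 = 10946
F_{22} = F_{21} + F_{20} = 10946 + 6765 = 17711
F_{23} = F_{22} + F_{21} = 17711 + 10946 = 28657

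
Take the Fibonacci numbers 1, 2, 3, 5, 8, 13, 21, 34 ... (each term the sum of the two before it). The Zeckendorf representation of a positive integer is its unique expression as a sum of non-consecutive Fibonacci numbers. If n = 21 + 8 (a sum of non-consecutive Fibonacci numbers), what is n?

29

21 + 8 = 29.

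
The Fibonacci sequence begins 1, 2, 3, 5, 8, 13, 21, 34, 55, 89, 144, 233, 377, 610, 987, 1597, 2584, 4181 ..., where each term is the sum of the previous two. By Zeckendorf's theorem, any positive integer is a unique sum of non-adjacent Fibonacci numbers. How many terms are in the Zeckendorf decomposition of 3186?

subtract 2584 from 3186: 602 remains
subtract 377 from 602: 225 remains
subtract 144 from 225: 81 remains
subtract 55 from 81: 26 remains
subtract 21 from 26: 5 remains
subtract 5 from 5: 0 remains
3186 = 2584 + 377 + 144 + 55 + 21 + 5, which has 6 terms.

6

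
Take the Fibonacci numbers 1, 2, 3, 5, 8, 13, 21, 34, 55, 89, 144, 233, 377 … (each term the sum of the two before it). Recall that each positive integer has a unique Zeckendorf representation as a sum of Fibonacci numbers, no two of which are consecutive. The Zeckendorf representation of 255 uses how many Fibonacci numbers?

3

Greedy algorithm:
subtract 233 from 255: 22 remains
subtract 21 from 22: 1 remains
subtract 1 from 1: 0 remains
255 = 233 + 21 + 1, which has 3 terms.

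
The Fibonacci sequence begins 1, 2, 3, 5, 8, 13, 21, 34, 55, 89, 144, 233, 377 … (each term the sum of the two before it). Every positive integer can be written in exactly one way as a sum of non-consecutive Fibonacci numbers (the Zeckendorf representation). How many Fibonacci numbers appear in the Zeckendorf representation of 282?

4

Greedy algorithm:
take 233 (≤ 282); 282 − 233 = 49
take 34 (≤ 49); 49 − 34 = 15
take 13 (≤ 15); 15 − 13 = 2
take 2 (≤ 2); 2 − 2 = 0
282 = 233 + 34 + 13 + 2, which has 4 terms.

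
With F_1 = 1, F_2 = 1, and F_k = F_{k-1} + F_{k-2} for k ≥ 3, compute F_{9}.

F_{2} = F_{1} + F_{0} = 1 + 0 = 1
F_{3} = F_{2} + F_{1} = 1 + 1 = 2
F_{4} = F_{3} + F_{2} = 2 + 1 = 3
F_{5} = F_{4} + F_{3} = 3 + 2 = 5
F_{6} = F_{5} + F_{4} = 5 + 3 = 8
F_{7} = F_{6} + F_{5} = 8 + 5 = 13
F_{8} = F_{7} + F_{6} = 13 + 8 = 21
F_{9} = F_{8} + F_{7} = 21 + 13 = 34

34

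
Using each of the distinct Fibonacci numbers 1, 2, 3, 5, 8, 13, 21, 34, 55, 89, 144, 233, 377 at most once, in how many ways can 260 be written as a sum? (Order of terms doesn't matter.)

12

260 = 233+21+5+1 = 233+21+3+2+1 = 233+13+8+5+1 = 144+89+21+5+1 = … (8 more), for 12 in all.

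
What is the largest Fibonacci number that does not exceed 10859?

6765 ≤ 10859 < 10946, so the largest Fibonacci number not exceeding 10859 is 6765.

6765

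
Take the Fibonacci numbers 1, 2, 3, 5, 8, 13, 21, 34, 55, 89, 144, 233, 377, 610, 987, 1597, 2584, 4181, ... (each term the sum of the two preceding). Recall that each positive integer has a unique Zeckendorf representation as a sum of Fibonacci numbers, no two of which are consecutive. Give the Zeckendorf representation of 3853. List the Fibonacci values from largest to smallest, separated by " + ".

Greedy algorithm:
largest Fibonacci ≤ 3853 is 2584; 3853 − 2584 = 1269
largest Fibonacci ≤ 1269 is 987; 1269 − 987 = 282
largest Fibonacci ≤ 282 is 233; 282 − 233 = 49
largest Fibonacci ≤ 49 is 34; 49 − 34 = 15
largest Fibonacci ≤ 15 is 13; 15 − 13 = 2
largest Fibonacci ≤ 2 is 2; 2 − 2 = 0
So 3853 = 2584 + 987 + 233 + 34 + 13 + 2, with no two terms consecutive in the sequence.

2584 + 987 + 233 + 34 + 13 + 2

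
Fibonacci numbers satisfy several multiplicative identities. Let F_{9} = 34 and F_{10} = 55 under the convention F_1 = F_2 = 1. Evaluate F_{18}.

2584

By the doubling identity F_{2k} = F_k(2F_{k+1} − F_k): F_{18} = 34·(2·55 − 34) = 34·76 = 2584.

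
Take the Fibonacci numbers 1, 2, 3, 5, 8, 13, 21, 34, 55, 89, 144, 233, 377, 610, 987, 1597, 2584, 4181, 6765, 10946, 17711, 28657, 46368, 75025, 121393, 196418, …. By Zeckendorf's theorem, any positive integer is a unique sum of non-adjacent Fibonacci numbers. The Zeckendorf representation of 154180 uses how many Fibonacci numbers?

Greedy algorithm:
154180 − 121393 = 32787
32787 − 28657 = 4130
4130 − 2584 = 1546
1546 − 987 = 559
559 − 377 = 182
182 − 144 = 38
38 − 34 = 4
4 − 3 = 1
1 − 1 = 0
154180 = 121393 + 28657 + 2584 + 987 + 377 + 144 + 34 + 3 + 1, which has 9 terms.

9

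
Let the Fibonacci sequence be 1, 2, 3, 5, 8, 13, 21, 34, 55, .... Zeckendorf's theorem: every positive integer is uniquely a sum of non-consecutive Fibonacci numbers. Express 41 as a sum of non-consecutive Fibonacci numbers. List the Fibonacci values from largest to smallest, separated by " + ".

34 + 5 + 2

take 34 (≤ 41); 41 − 34 = 7
take 5 (≤ 7); 7 − 5 = 2
take 2 (≤ 2); 2 − 2 = 0
So 41 = 34 + 5 + 2, with no two terms consecutive in the sequence.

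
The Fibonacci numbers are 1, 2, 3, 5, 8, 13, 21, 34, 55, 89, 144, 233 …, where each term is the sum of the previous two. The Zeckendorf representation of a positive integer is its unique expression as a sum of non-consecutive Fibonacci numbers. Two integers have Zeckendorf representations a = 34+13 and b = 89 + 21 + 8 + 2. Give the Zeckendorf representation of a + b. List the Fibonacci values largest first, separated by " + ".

The two numbers are 47 and 120, so their sum is 167.
Greedy algorithm:
167: greatest Fibonacci not exceeding it is 144, leaving 23
23: greatest Fibonacci not exceeding it is 21, leaving 2
2: greatest Fibonacci not exceeding it is 2, leaving 0

144 + 21 + 2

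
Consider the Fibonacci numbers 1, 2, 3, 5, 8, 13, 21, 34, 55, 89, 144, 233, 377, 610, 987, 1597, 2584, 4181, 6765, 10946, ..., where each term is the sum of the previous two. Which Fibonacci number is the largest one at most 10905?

6765 ≤ 10905 < 10946, so the largest Fibonacci number not exceeding 10905 is 6765.

6765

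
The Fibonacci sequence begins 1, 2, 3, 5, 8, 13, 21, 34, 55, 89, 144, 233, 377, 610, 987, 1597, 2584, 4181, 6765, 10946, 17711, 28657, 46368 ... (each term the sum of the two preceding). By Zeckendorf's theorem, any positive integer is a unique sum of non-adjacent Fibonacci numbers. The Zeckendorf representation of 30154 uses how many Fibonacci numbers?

largest Fibonacci ≤ 30154 is 28657; 30154 − 28657 = 1497
largest Fibonacci ≤ 1497 is 987; 1497 − 987 = 510
largest Fibonacci ≤ 510 is 377; 510 − 377 = 133
largest Fibonacci ≤ 133 is 89; 133 − 89 = 44
largest Fibonacci ≤ 44 is 34; 44 − 34 = 10
largest Fibonacci ≤ 10 is 8; 10 − 8 = 2
largest Fibonacci ≤ 2 is 2; 2 − 2 = 0
30154 = 28657 + 987 + 377 + 89 + 34 + 8 + 2, which has 7 terms.

7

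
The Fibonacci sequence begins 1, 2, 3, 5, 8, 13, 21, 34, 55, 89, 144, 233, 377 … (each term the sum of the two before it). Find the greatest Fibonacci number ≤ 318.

233

233 ≤ 318 < 377, so the largest Fibonacci number not exceeding 318 is 233.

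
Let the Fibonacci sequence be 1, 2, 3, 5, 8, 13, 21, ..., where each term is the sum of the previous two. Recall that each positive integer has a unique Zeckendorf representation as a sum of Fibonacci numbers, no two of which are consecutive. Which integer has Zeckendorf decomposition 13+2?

13+2 = 15.

15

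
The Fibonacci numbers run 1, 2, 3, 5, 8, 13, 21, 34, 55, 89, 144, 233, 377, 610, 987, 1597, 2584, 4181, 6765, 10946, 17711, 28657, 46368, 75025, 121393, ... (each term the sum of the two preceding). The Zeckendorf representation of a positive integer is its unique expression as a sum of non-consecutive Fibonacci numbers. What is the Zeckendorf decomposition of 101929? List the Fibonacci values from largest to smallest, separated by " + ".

75025 + 17711 + 6765 + 1597 + 610 + 144 + 55 + 21 + 1

Greedily peel off the largest Fibonacci term at each step:
101929 − 75025 = 26904
26904 − 17711 = 9193
9193 − 6765 = 2428
2428 − 1597 = 831
831 − 610 = 221
221 − 144 = 77
77 − 55 = 22
22 − 21 = 1
1 − 1 = 0
So 101929 = 75025 + 17711 + 6765 + 1597 + 610 + 144 + 55 + 21 + 1, with no two terms consecutive in the sequence.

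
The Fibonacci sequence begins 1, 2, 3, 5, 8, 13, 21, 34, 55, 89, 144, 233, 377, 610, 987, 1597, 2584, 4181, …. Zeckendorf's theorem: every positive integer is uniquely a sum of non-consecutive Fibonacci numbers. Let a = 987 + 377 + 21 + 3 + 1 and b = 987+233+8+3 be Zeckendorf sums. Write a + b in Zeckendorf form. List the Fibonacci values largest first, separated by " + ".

The two numbers are 1389 and 1231, so their sum is 2620.
2620: greatest Fibonacci not exceeding it is 2584, leaving 36
36: greatest Fibonacci not exceeding it is 34, leaving 2
2: greatest Fibonacci not exceeding it is 2, leaving 0

2584 + 34 + 2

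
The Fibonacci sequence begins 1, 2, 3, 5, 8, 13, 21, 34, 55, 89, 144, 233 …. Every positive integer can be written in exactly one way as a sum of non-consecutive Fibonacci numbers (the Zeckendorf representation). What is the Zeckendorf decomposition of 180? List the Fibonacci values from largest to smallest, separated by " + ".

144 + 34 + 2

Greedily peel off the largest Fibonacci term at each step:
180 − 144 = 36
36 − 34 = 2
2 − 2 = 0
So 180 = 144 + 34 + 2, with no two terms consecutive in the sequence.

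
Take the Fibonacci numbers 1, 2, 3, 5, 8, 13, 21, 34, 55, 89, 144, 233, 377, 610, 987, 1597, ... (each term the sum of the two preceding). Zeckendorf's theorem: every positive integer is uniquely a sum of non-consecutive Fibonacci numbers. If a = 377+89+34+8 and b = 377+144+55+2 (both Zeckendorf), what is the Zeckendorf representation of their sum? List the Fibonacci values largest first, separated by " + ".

The two numbers are 508 and 578, so their sum is 1086.
987 ≤ 1086 < 1597, so take 987; remainder 99
89 ≤ 99 < 144, so take 89; remainder 10
8 ≤ 10 < 13, so take 8; remainder 2
2 ≤ 2 < 3, so take 2; remainder 0

987 + 89 + 8 + 2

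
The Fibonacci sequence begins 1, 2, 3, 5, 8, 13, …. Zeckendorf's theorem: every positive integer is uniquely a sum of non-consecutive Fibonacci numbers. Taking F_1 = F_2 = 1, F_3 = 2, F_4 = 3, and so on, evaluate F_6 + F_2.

F_6 + F_2 = 8 + 1 = 9.

9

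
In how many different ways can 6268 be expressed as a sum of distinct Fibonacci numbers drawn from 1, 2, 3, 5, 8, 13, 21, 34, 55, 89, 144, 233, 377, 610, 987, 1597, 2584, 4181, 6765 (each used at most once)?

Each representation comes from the Zeckendorf form by replacing some F_k with F_{k−1} + F_{k−2} where possible.
6268 = 4181+1597+377+89+21+3 = 4181+1597+377+89+21+2+1 = 4181+1597+377+89+13+8+3 = 4181+1597+377+55+34+21+3 = 4181+1597+233+144+89+21+3 = … (55 more), for 60 in all.

60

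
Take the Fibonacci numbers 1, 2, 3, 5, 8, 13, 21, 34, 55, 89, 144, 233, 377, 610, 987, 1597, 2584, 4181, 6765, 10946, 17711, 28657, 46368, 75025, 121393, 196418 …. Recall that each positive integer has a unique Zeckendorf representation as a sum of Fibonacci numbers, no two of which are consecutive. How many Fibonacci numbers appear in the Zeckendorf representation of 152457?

7

take 121393 (≤ 152457); 152457 − 121393 = 31064
take 28657 (≤ 31064); 31064 − 28657 = 2407
take 1597 (≤ 2407); 2407 − 1597 = 810
take 610 (≤ 810); 810 − 610 = 200
take 144 (≤ 200); 200 − 144 = 56
take 55 (≤ 56); 56 − 55 = 1
take 1 (≤ 1); 1 − 1 = 0
152457 = 121393 + 28657 + 1597 + 610 + 144 + 55 + 1, which has 7 terms.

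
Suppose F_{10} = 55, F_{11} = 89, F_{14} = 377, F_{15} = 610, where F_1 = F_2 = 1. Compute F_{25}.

By the addition formula F_{m+n} = F_m F_{n+1} + F_{m−1} F_n with m=15, n=10: F_{25} = 610·89 + 377·55 = 54290 + 20735 = 75025.

75025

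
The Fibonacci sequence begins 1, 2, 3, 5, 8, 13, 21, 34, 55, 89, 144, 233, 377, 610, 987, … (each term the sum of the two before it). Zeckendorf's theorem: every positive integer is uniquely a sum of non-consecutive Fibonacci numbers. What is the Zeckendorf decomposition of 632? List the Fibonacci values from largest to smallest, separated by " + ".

Repeatedly subtract the largest Fibonacci number that fits:
take 610 (≤ 632); 632 − 610 = 22
take 21 (≤ 22); 22 − 21 = 1
take 1 (≤ 1); 1 − 1 = 0
So 632 = 610 + 21 + 1, with no two terms consecutive in the sequence.

610 + 21 + 1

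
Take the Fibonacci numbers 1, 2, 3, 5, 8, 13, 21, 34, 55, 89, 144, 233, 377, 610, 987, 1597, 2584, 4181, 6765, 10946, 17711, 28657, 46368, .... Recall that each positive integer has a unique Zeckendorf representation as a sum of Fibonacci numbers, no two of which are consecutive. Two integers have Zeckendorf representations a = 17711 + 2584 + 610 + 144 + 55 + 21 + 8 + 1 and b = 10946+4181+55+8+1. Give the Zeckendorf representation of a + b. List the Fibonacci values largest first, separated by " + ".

28657 + 6765 + 610 + 233 + 55 + 5

The two numbers are 21134 and 15191, so their sum is 36325.
Repeatedly subtract the largest Fibonacci number that fits:
largest Fibonacci ≤ 36325 is 28657; 36325 − 28657 = 7668
largest Fibonacci ≤ 7668 is 6765; 7668 − 6765 = 903
largest Fibonacci ≤ 903 is 610; 903 − 610 = 293
largest Fibonacci ≤ 293 is 233; 293 − 233 = 60
largest Fibonacci ≤ 60 is 55; 60 − 55 = 5
largest Fibonacci ≤ 5 is 5; 5 − 5 = 0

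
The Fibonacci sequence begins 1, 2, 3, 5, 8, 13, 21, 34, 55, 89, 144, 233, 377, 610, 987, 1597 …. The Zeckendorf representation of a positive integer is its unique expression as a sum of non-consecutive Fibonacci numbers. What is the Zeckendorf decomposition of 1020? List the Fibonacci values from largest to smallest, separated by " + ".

987 + 21 + 8 + 3 + 1

Repeatedly subtract the largest Fibonacci number that fits:
take 987 (≤ 1020); 1020 − 987 = 33
take 21 (≤ 33); 33 − 21 = 12
take 8 (≤ 12); 12 − 8 = 4
take 3 (≤ 4); 4 − 3 = 1
take 1 (≤ 1); 1 − 1 = 0
So 1020 = 987 + 21 + 8 + 3 + 1, with no two terms consecutive in the sequence.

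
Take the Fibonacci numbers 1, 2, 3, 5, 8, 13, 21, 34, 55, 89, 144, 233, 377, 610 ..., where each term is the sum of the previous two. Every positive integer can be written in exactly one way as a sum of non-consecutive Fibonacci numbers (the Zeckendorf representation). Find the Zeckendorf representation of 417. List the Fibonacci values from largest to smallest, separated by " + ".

377 + 34 + 5 + 1

377 ≤ 417 < 610, so take 377; remainder 40
34 ≤ 40 < 55, so take 34; remainder 6
5 ≤ 6 < 8, so take 5; remainder 1
1 ≤ 1 < 2, so take 1; remainder 0
So 417 = 377 + 34 + 5 + 1, with no two terms consecutive in the sequence.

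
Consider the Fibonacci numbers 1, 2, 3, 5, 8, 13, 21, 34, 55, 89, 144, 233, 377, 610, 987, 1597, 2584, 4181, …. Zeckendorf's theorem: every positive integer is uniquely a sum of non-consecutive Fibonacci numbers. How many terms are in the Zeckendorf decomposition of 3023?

take 2584 (≤ 3023); 3023 − 2584 = 439
take 377 (≤ 439); 439 − 377 = 62
take 55 (≤ 62); 62 − 55 = 7
take 5 (≤ 7); 7 − 5 = 2
take 2 (≤ 2); 2 − 2 = 0
3023 = 2584 + 377 + 55 + 5 + 2, which has 5 terms.

5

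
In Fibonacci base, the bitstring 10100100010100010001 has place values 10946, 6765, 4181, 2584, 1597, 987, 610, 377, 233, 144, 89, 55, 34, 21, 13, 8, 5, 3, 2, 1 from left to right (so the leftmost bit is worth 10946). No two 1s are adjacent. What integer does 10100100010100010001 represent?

16322

Summing the place values of the 1 bits: 10946 + 4181 + 987 + 144 + 55 + 8 + 1 = 16322.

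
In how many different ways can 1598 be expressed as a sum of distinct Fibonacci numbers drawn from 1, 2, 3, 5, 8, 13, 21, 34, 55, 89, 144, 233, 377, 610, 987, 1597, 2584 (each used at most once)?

1598 = 1597+1 = 987+610+1 = 987+377+233+1 = 987+377+144+89+1 = … (4 more), for 8 in all.

8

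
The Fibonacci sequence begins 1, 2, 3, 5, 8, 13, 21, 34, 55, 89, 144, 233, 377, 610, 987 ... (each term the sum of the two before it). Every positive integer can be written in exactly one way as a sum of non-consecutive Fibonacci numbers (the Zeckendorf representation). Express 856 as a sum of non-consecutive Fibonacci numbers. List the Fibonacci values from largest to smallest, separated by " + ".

largest Fibonacci ≤ 856 is 610; 856 − 610 = 246
largest Fibonacci ≤ 246 is 233; 246 − 233 = 13
largest Fibonacci ≤ 13 is 13; 13 − 13 = 0
So 856 = 610 + 233 + 13, with no two terms consecutive in the sequence.

610 + 233 + 13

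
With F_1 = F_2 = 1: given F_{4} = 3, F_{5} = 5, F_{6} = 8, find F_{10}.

By the addition formula F_{m+n} = F_m F_{n+1} + F_{m−1} F_n with m=6, n=4: F_{10} = 8·5 + 5·3 = 40 + 15 = 55.

55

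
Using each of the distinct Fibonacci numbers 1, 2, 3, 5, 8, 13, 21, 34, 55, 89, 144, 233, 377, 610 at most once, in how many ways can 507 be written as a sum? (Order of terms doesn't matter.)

Each representation comes from the Zeckendorf form by replacing some F_k with F_{k−1} + F_{k−2} where possible.
507 = 377+89+34+5+2 = 377+89+21+13+5+2 = 233+144+89+34+5+2 = 377+55+34+21+13+5+2 = 233+144+89+21+13+5+2 = … (1 more), for 6 in all.

6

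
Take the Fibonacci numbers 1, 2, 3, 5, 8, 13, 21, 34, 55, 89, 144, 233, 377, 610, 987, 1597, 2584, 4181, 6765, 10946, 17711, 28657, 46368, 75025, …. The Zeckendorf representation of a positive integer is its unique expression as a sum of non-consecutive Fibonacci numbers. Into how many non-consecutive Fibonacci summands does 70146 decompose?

7

largest Fibonacci ≤ 70146 is 46368; 70146 − 46368 = 23778
largest Fibonacci ≤ 23778 is 17711; 23778 − 17711 = 6067
largest Fibonacci ≤ 6067 is 4181; 6067 − 4181 = 1886
largest Fibonacci ≤ 1886 is 1597; 1886 − 1597 = 289
largest Fibonacci ≤ 289 is 233; 289 − 233 = 56
largest Fibonacci ≤ 56 is 55; 56 − 55 = 1
largest Fibonacci ≤ 1 is 1; 1 − 1 = 0
70146 = 46368 + 17711 + 4181 + 1597 + 233 + 55 + 1, which has 7 terms.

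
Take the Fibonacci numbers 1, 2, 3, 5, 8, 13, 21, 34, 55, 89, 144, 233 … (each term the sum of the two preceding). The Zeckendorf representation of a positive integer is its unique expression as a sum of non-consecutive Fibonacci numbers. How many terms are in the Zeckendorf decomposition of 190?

5

Greedily peel off the largest Fibonacci term at each step:
largest Fibonacci ≤ 190 is 144; 190 − 144 = 46
largest Fibonacci ≤ 46 is 34; 46 − 34 = 12
largest Fibonacci ≤ 12 is 8; 12 − 8 = 4
largest Fibonacci ≤ 4 is 3; 4 − 3 = 1
largest Fibonacci ≤ 1 is 1; 1 − 1 = 0
190 = 144 + 34 + 8 + 3 + 1, which has 5 terms.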